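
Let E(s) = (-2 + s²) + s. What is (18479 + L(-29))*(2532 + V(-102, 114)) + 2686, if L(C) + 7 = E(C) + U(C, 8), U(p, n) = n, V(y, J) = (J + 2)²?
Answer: 308411206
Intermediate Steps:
V(y, J) = (2 + J)²
E(s) = -2 + s + s²
L(C) = -1 + C + C² (L(C) = -7 + ((-2 + C + C²) + 8) = -7 + (6 + C + C²) = -1 + C + C²)
(18479 + L(-29))*(2532 + V(-102, 114)) + 2686 = (18479 + (-1 - 29 + (-29)²))*(2532 + (2 + 114)²) + 2686 = (18479 + (-1 - 29 + 841))*(2532 + 116²) + 2686 = (18479 + 811)*(2532 + 13456) + 2686 = 19290*15988 + 2686 = 308408520 + 2686 = 308411206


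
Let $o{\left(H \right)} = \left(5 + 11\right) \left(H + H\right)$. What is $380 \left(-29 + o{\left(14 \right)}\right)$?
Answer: $159220$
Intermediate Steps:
$o{\left(H \right)} = 32 H$ ($o{\left(H \right)} = 16 \cdot 2 H = 32 H$)
$380 \left(-29 + o{\left(14 \right)}\right) = 380 \left(-29 + 32 \cdot 14\right) = 380 \left(-29 + 448\right) = 380 \cdot 419 = 159220$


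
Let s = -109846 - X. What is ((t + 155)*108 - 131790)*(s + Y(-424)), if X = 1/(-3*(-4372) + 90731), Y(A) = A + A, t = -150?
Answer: 1508750226243750/103847 ≈ 1.4529e+10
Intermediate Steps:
Y(A) = 2*A
X = 1/103847 (X = 1/(13116 + 90731) = 1/103847 ≈ 9.6296e-6)
s = -11407177563/103847 (s = -109846 - 1*1/103847 = -109846 - 1/103847 = -11407177563/103847 ≈ -1.0985e+5)
((t + 155)*108 - 131790)*(s + Y(-424)) = ((-150 + 155)*108 - 131790)*(-11407177563/103847 + 2*(-424)) = (5*108 - 131790)*(-11407177563/103847 - 848) = (540 - 131790)*(-11495239819/103847) = -131250*(-11495239819/103847) = 1508750226243750/103847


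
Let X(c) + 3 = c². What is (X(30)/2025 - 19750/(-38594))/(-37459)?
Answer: -12435428/487921268025 ≈ -2.5487e-5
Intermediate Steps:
X(c) = -3 + c²
(X(30)/2025 - 19750/(-38594))/(-37459) = ((-3 + 30²)/2025 - 19750/(-38594))/(-37459) = ((-3 + 900)*(1/2025) - 19750*(-1/38594))*(-1/37459) = (897*(1/2025) + 9875/19297)*(-1/37459) = (299/675 + 9875/19297)*(-1/37459) = (12435428/13025475)*(-1/37459) = -12435428/487921268025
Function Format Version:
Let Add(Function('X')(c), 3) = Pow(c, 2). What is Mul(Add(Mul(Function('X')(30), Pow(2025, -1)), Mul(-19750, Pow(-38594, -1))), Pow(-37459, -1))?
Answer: Rational(-12435428, 487921268025) ≈ -2.5487e-5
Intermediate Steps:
Function('X')(c) = Add(-3, Pow(c, 2))
Mul(Add(Mul(Function('X')(30), Pow(2025, -1)), Mul(-19750, Pow(-38594, -1))), Pow(-37459, -1)) = Mul(Add(Mul(Add(-3, Pow(30, 2)), Pow(2025, -1)), Mul(-19750, Pow(-38594, -1))), Pow(-37459, -1)) = Mul(Add(Mul(Add(-3, 900), Rational(1, 2025)), Mul(-19750, Rational(-1, 38594))), Rational(-1, 37459)) = Mul(Add(Mul(897, Rational(1, 2025)), Rational(9875, 19297)), Rational(-1, 37459)) = Mul(Add(Rational(299, 675), Rational(9875, 19297)), Rational(-1, 37459)) = Mul(Rational(12435428, 13025475), Rational(-1, 37459)) = Rational(-12435428, 487921268025)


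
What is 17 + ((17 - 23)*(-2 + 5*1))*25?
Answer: -433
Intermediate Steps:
17 + ((17 - 23)*(-2 + 5*1))*25 = 17 - 6*(-2 + 5)*25 = 17 - 6*3*25 = 17 - 18*25 = 17 - 450 = -433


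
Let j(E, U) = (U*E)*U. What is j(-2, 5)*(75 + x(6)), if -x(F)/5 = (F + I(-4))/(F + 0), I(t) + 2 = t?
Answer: -3750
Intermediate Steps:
I(t) = -2 + t
j(E, U) = E*U² (j(E, U) = (E*U)*U = E*U²)
x(F) = -5*(-6 + F)/F (x(F) = -5*(F + (-2 - 4))/(F + 0) = -5*(F - 6)/F = -5*(-6 + F)/F)
j(-2, 5)*(75 + x(6)) = (-2*5²)*(75 + (-5 + 30/6)) = (-2*25)*(75 + (-5 + 30*(⅙))) = -50*(75 + (-5 + 5)) = -50*(75 + 0) = -50*75 = -3750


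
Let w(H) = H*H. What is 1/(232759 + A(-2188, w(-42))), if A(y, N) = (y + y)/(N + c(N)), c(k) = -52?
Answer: 214/49809879 ≈ 4.2963e-6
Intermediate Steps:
w(H) = H²
A(y, N) = 2*y/(-52 + N) (A(y, N) = (y + y)/(N - 52) = (2*y)/(-52 + N) = 2*y/(-52 + N))
1/(232759 + A(-2188, w(-42))) = 1/(232759 + 2*(-2188)/(-52 + (-42)²)) = 1/(232759 + 2*(-2188)/(-52 + 1764)) = 1/(232759 + 2*(-2188)/1712) = 1/(232759 + 2*(-2188)*(1/1712)) = 1/(232759 - 547/214) = 1/(49809879/214) = 214/49809879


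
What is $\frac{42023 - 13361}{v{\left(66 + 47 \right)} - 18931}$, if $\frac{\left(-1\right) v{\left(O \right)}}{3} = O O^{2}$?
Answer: $- \frac{14331}{2173811} \approx -0.0065926$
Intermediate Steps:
$v{\left(O \right)} = - 3 O^{3}$ ($v{\left(O \right)} = - 3 O O^{2} = - 3 O^{3}$)
$\frac{42023 - 13361}{v{\left(66 + 47 \right)} - 18931} = \frac{42023 - 13361}{- 3 \left(66 + 47\right)^{3} - 18931} = \frac{28662}{- 3 \cdot 113^{3} - 18931} = \frac{28662}{\left(-3\right) 1442897 - 18931} = \frac{28662}{-4328691 - 18931} = \frac{28662}{-4347622} = 28662 \left(- \frac{1}{4347622}\right) = - \frac{14331}{2173811}$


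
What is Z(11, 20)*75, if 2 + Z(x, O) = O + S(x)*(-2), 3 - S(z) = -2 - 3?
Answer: 150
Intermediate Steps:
S(z) = 8 (S(z) = 3 - (-2 - 3) = 3 - 1*(-5) = 3 + 5 = 8)
Z(x, O) = -18 + O (Z(x, O) = -2 + (O + 8*(-2)) = -2 + (O - 16) = -2 + (-16 + O) = -18 + O)
Z(11, 20)*75 = (-18 + 20)*75 = 2*75 = 150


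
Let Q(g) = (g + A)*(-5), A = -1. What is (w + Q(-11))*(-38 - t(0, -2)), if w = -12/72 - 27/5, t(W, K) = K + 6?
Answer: -11431/5 ≈ -2286.2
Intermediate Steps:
Q(g) = 5 - 5*g (Q(g) = (g - 1)*(-5) = (-1 + g)*(-5) = 5 - 5*g)
t(W, K) = 6 + K
w = -167/30 (w = -12*1/72 - 27*⅕ = -⅙ - 27/5 = -167/30 ≈ -5.5667)
(w + Q(-11))*(-38 - t(0, -2)) = (-167/30 + (5 - 5*(-11)))*(-38 - (6 - 2)) = (-167/30 + (5 + 55))*(-38 - 1*4) = (-167/30 + 60)*(-38 - 4) = (1633/30)*(-42) = -11431/5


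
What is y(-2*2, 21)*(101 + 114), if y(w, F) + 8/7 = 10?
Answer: 13330/7 ≈ 1904.3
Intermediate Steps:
y(w, F) = 62/7 (y(w, F) = -8/7 + 10 = 62/7)
y(-2*2, 21)*(101 + 114) = 62*(101 + 114)/7 = (62/7)*215 = 13330/7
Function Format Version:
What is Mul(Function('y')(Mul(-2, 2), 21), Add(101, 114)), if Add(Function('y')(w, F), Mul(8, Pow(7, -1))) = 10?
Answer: Rational(13330, 7) ≈ 1904.3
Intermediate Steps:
Function('y')(w, F) = Rational(62, 7) (Function('y')(w, F) = Add(Rational(-8, 7), 10) = Rational(62, 7))
Mul(Function('y')(Mul(-2, 2), 21), Add(101, 114)) = Mul(Rational(62, 7), Add(101, 114)) = Mul(Rational(62, 7), 215) = Rational(13330, 7)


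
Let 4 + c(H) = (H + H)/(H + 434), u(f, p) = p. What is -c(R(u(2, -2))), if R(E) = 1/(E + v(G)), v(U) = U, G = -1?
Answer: 5206/1301 ≈ 4.0015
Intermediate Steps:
R(E) = 1/(-1 + E) (R(E) = 1/(E - 1) = 1/(-1 + E))
c(H) = -4 + 2*H/(434 + H) (c(H) = -4 + (H + H)/(H + 434) = -4 + (2*H)/(434 + H) = -4 + 2*H/(434 + H))
-c(R(u(2, -2))) = -2*(-868 - 1/(-1 - 2))/(434 + 1/(-1 - 2)) = -2*(-868 - 1/(-3))/(434 + 1/(-3)) = -2*(-868 - 1*(-1/3))/(434 - 1/3) = -2*(-868 + 1/3)/1301/3 = -2*3*(-2603)/(1301*3) = -1*(-5206/1301) = 5206/1301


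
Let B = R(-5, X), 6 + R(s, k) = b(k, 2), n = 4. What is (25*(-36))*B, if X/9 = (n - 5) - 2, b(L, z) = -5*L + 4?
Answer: -119700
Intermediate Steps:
b(L, z) = 4 - 5*L
X = -27 (X = 9*((4 - 5) - 2) = 9*(-1 - 2) = 9*(-3) = -27)
R(s, k) = -2 - 5*k (R(s, k) = -6 + (4 - 5*k) = -2 - 5*k)
B = 133 (B = -2 - 5*(-27) = -2 + 135 = 133)
(25*(-36))*B = (25*(-36))*133 = -900*133 = -119700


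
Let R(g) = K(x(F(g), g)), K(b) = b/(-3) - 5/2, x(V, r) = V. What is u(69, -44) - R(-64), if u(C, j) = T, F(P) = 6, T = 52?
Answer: 113/2 ≈ 56.500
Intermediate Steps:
u(C, j) = 52
K(b) = -5/2 - b/3 (K(b) = b*(-1/3) - 5*1/2 = -b/3 - 5/2 = -5/2 - b/3)
R(g) = -9/2 (R(g) = -5/2 - 1/3*6 = -5/2 - 2 = -9/2)
u(69, -44) - R(-64) = 52 - 1*(-9/2) = 52 + 9/2 = 113/2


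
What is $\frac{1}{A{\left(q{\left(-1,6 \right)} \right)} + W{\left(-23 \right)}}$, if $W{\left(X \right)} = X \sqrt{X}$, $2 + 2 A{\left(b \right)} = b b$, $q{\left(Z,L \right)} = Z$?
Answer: $\frac{2 i}{- i + 46 \sqrt{23}} \approx -4.1094 \cdot 10^{-5} + 0.0090657 i$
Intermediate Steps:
$A{\left(b \right)} = -1 + \frac{b^{2}}{2}$ ($A{\left(b \right)} = -1 + \frac{b b}{2} = -1 + \frac{b^{2}}{2}$)
$W{\left(X \right)} = X^{\frac{3}{2}}$
$\frac{1}{A{\left(q{\left(-1,6 \right)} \right)} + W{\left(-23 \right)}} = \frac{1}{\left(-1 + \frac{\left(-1\right)^{2}}{2}\right) + \left(-23\right)^{\frac{3}{2}}} = \frac{1}{\left(-1 + \frac{1}{2} \cdot 1\right) - 23 i \sqrt{23}} = \frac{1}{\left(-1 + \frac{1}{2}\right) - 23 i \sqrt{23}} = \frac{1}{- \frac{1}{2} - 23 i \sqrt{23}}$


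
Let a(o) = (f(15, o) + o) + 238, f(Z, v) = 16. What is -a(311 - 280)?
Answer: -285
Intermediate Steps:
a(o) = 254 + o (a(o) = (16 + o) + 238 = 254 + o)
-a(311 - 280) = -(254 + (311 - 280)) = -(254 + 31) = -1*285 = -285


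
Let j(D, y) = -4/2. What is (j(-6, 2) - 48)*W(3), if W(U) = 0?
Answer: 0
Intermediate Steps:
j(D, y) = -2 (j(D, y) = -4*1/2 = -2)
(j(-6, 2) - 48)*W(3) = (-2 - 48)*0 = -50*0 = 0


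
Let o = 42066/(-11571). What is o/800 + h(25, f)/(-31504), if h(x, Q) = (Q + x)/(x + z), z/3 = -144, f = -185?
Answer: -296522327/65072299600 ≈ -0.0045568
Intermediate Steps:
z = -432 (z = 3*(-144) = -432)
o = -738/203 (o = 42066*(-1/11571) = -738/203 ≈ -3.6355)
h(x, Q) = (Q + x)/(-432 + x) (h(x, Q) = (Q + x)/(x - 432) = (Q + x)/(-432 + x))
o/800 + h(25, f)/(-31504) = -738/203/800 + ((-185 + 25)/(-432 + 25))/(-31504) = -738/203*1/800 + (-160/(-407))*(-1/31504) = -369/81200 - 1/407*(-160)*(-1/31504) = -369/81200 + (160/407)*(-1/31504) = -369/81200 - 10/801383 = -296522327/65072299600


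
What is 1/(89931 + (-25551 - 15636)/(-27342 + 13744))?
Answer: 13598/1222922925 ≈ 1.1119e-5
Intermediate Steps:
1/(89931 + (-25551 - 15636)/(-27342 + 13744)) = 1/(89931 - 41187/(-13598)) = 1/(89931 - 41187*(-1/13598)) = 1/(89931 + 41187/13598) = 1/(1222922925/13598) = 13598/1222922925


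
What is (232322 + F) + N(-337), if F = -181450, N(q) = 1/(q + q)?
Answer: 34287727/674 ≈ 50872.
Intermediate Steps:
N(q) = 1/(2*q)
(232322 + F) + N(-337) = (232322 - 181450) + (1/2)/(-337) = 50872 + (1/2)*(-1/337) = 50872 - 1/674 = 34287727/674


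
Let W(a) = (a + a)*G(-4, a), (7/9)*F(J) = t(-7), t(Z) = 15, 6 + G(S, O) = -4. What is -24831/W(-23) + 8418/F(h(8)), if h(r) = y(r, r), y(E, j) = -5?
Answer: 316717/828 ≈ 382.51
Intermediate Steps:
h(r) = -5
G(S, O) = -10 (G(S, O) = -6 - 4 = -10)
F(J) = 135/7 (F(J) = (9/7)*15 = 135/7)
W(a) = -20*a (W(a) = (a + a)*(-10) = (2*a)*(-10) = -20*a)
-24831/W(-23) + 8418/F(h(8)) = -24831/((-20*(-23))) + 8418/(135/7) = -24831/460 + 8418*(7/135) = -24831*1/460 + 19642/45 = -24831/460 + 19642/45 = 316717/828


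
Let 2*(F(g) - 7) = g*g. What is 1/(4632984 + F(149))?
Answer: 2/9288183 ≈ 2.1533e-7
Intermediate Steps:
F(g) = 7 + g²/2 (F(g) = 7 + (g*g)/2 = 7 + g²/2)
1/(4632984 + F(149)) = 1/(4632984 + (7 + (½)*149²)) = 1/(4632984 + (7 + (½)*22201)) = 1/(4632984 + (7 + 22201/2)) = 1/(4632984 + 22215/2) = 1/(9288183/2) = 2/9288183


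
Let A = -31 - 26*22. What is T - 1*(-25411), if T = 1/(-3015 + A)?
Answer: 91936997/3618 ≈ 25411.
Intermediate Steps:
A = -603 (A = -31 - 572 = -603)
T = -1/3618 (T = 1/(-3015 - 603) = 1/(-3618) = -1/3618 ≈ -0.00027640)
T - 1*(-25411) = -1/3618 - 1*(-25411) = -1/3618 + 25411 = 91936997/3618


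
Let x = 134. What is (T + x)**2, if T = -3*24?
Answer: 3844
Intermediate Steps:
T = -72
(T + x)**2 = (-72 + 134)**2 = 62**2 = 3844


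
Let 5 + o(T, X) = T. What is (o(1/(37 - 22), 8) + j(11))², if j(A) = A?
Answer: 8281/225 ≈ 36.804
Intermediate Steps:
o(T, X) = -5 + T
(o(1/(37 - 22), 8) + j(11))² = ((-5 + 1/(37 - 22)) + 11)² = ((-5 + 1/15) + 11)² = (-74/15 + 11)² = (91/15)² = 8281/225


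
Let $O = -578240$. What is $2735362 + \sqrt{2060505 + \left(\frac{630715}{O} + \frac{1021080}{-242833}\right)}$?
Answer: $2735362 + \frac{\sqrt{1314179370834970287271}}{25254632} \approx 2.7368 \cdot 10^{6}$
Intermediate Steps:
$2735362 + \sqrt{2060505 + \left(\frac{630715}{O} + \frac{1021080}{-242833}\right)} = 2735362 + \sqrt{2060505 + \left(\frac{630715}{-578240} + \frac{1021080}{-242833}\right)} = 2735362 + \sqrt{2060505 + \left(630715 \left(- \frac{1}{578240}\right) + 1021080 \left(- \frac{1}{242833}\right)\right)} = 2735362 + \sqrt{2060505 - \frac{1069910381}{202037056}} = 2735362 + \sqrt{\frac{416297294162899}{202037056}} = 2735362 + \frac{\sqrt{1314179370834970287271}}{25254632}$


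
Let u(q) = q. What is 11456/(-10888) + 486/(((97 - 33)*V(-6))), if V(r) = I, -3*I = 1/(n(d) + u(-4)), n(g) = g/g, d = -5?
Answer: 2930683/43552 ≈ 67.292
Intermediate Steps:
n(g) = 1
I = ⅑ (I = -1/(3*(1 - 4)) = -⅓/(-3) = -⅓*(-⅓) = ⅑ ≈ 0.11111)
V(r) = ⅑
11456/(-10888) + 486/(((97 - 33)*V(-6))) = 11456/(-10888) + 486/(((97 - 33)*(⅑))) = 11456*(-1/10888) + 486/((64*(⅑))) = -1432/1361 + 486/(64/9) = -1432/1361 + 486*(9/64) = -1432/1361 + 2187/32 = 2930683/43552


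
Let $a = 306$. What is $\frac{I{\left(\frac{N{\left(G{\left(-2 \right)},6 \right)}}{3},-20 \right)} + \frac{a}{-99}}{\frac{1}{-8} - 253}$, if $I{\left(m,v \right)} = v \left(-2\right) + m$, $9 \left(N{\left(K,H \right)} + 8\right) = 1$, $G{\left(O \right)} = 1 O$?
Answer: $- \frac{81448}{601425} \approx -0.13543$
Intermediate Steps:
$G{\left(O \right)} = O$
$N{\left(K,H \right)} = - \frac{71}{9}$ ($N{\left(K,H \right)} = -8 + \frac{1}{9} \cdot 1 = -8 + \frac{1}{9} = - \frac{71}{9}$)
$I{\left(m,v \right)} = m - 2 v$ ($I{\left(m,v \right)} = - 2 v + m = m - 2 v$)
$\frac{I{\left(\frac{N{\left(G{\left(-2 \right)},6 \right)}}{3},-20 \right)} + \frac{a}{-99}}{\frac{1}{-8} - 253} = \frac{\left(- \frac{71}{9 \cdot 3} - -40\right) + \frac{306}{-99}}{\frac{1}{-8} - 253} = \frac{\left(\left(- \frac{71}{9}\right) \frac{1}{3} + 40\right) + 306 \left(- \frac{1}{99}\right)}{- \frac{1}{8} - 253} = \frac{\left(- \frac{71}{27} + 40\right) - \frac{34}{11}}{- \frac{2025}{8}} = - \frac{8 \left(\frac{1009}{27} - \frac{34}{11}\right)}{2025} = \left(- \frac{8}{2025}\right) \frac{10181}{297} = - \frac{81448}{601425}$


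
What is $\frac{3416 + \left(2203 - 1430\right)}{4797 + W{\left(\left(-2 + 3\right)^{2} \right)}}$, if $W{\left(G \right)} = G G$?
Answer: $\frac{4189}{4798} \approx 0.87307$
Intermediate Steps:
$W{\left(G \right)} = G^{2}$
$\frac{3416 + \left(2203 - 1430\right)}{4797 + W{\left(\left(-2 + 3\right)^{2} \right)}} = \frac{3416 + \left(2203 - 1430\right)}{4797 + \left(\left(-2 + 3\right)^{2}\right)^{2}} = \frac{3416 + \left(2203 - 1430\right)}{4797 + \left(1^{2}\right)^{2}} = \frac{3416 + 773}{4797 + 1^{2}} = \frac{4189}{4797 + 1} = \frac{4189}{4798}$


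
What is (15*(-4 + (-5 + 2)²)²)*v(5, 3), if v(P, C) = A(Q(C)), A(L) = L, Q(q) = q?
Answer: 1125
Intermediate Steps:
v(P, C) = C
(15*(-4 + (-5 + 2)²)²)*v(5, 3) = (15*(-4 + (-5 + 2)²)²)*3 = (15*(-4 + (-3)²)²)*3 = (15*(-4 + 9)²)*3 = (15*5²)*3 = (15*25)*3 = 375*3 = 1125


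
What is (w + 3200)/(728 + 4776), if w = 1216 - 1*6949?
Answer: -2533/5504 ≈ -0.46021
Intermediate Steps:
w = -5733 (w = 1216 - 6949 = -5733)
(w + 3200)/(728 + 4776) = (-5733 + 3200)/(728 + 4776) = -2533/5504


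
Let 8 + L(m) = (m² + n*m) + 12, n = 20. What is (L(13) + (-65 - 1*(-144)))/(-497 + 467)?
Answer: -256/15 ≈ -17.067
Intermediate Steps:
L(m) = 4 + m² + 20*m (L(m) = -8 + ((m² + 20*m) + 12) = -8 + (12 + m² + 20*m) = 4 + m² + 20*m)
(L(13) + (-65 - 1*(-144)))/(-497 + 467) = ((4 + 13² + 20*13) + (-65 - 1*(-144)))/(-497 + 467) = ((4 + 169 + 260) + (-65 + 144))/(-30) = (433 + 79)*(-1/30) = 512*(-1/30) = -256/15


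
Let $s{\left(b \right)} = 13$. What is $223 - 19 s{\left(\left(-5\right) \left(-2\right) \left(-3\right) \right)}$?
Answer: $-24$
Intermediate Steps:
$223 - 19 s{\left(\left(-5\right) \left(-2\right) \left(-3\right) \right)} = 223 - 247 = -24$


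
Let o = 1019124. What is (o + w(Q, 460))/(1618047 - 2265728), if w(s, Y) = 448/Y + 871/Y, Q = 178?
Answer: -468798359/297933260 ≈ -1.5735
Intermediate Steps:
w(s, Y) = 1319/Y
(o + w(Q, 460))/(1618047 - 2265728) = (1019124 + 1319/460)/(1618047 - 2265728) = (1019124 + 1319*(1/460))/(-647681) = (1019124 + 1319/460)*(-1/647681) = (468798359/460)*(-1/647681) = -468798359/297933260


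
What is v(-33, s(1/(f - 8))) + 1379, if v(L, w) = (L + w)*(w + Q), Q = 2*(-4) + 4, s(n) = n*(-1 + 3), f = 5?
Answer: 13825/9 ≈ 1536.1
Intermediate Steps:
s(n) = 2*n (s(n) = n*2 = 2*n)
Q = -4 (Q = -8 + 4 = -4)
v(L, w) = (-4 + w)*(L + w) (v(L, w) = (L + w)*(w - 4) = (L + w)*(-4 + w) = (-4 + w)*(L + w))
v(-33, s(1/(f - 8))) + 1379 = ((2/(5 - 8))² - 4*(-33) - 8/(5 - 8) - 66/(5 - 8)) + 1379 = ((2/(-3))² + 132 - 8/(-3) - 66/(-3)) + 1379 = ((2*(-⅓))² + 132 - 8*(-1)/3 - 66*(-1)/3) + 1379 = ((-⅔)² + 132 - 4*(-⅔) - 33*(-⅔)) + 1379 = (4/9 + 132 + 8/3 + 22) + 1379 = 1414/9 + 1379 = 13825/9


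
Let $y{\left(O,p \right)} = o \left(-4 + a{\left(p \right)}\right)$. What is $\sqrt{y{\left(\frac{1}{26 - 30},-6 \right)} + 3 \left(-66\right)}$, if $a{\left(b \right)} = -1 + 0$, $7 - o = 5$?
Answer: $4 i \sqrt{13} \approx 14.422 i$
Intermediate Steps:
$o = 2$ ($o = 7 - 5 = 2$)
$a{\left(b \right)} = -1$
$y{\left(O,p \right)} = -10$ ($y{\left(O,p \right)} = 2 \left(-4 - 1\right) = 2 \left(-5\right) = -10$)
$\sqrt{y{\left(\frac{1}{26 - 30},-6 \right)} + 3 \left(-66\right)} = \sqrt{-10 + 3 \left(-66\right)} = \sqrt{-10 - 198} = \sqrt{-208} = 4 i \sqrt{13}$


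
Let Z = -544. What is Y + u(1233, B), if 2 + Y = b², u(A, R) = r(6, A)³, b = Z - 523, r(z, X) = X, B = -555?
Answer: 1875654824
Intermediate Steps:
b = -1067 (b = -544 - 523 = -1067)
u(A, R) = A³
Y = 1138487 (Y = -2 + (-1067)² = -2 + 1138489 = 1138487)
Y + u(1233, B) = 1138487 + 1233³ = 1138487 + 1874516337 = 1875654824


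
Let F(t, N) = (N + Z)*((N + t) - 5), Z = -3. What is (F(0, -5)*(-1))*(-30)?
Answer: 2400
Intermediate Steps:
F(t, N) = (-3 + N)*(-5 + N + t) (F(t, N) = (N - 3)*((N + t) - 5) = (-3 + N)*(-5 + N + t))
(F(0, -5)*(-1))*(-30) = ((15 + (-5)² - 8*(-5) - 3*0 - 5*0)*(-1))*(-30) = ((15 + 25 + 40 + 0 + 0)*(-1))*(-30) = (80*(-1))*(-30) = -80*(-30) = 2400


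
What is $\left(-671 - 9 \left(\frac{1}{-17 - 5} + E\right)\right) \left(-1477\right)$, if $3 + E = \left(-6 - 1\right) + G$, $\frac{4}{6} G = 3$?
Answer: $\frac{10090864}{11} \approx 9.1735 \cdot 10^{5}$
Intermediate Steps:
$G = \frac{9}{2}$ ($G = \frac{3}{2} \cdot 3 = \frac{9}{2} \approx 4.5$)
$E = - \frac{11}{2}$ ($E = -3 + \left(\left(-6 - 1\right) + \frac{9}{2}\right) = -3 + \left(-7 + \frac{9}{2}\right) = -3 - \frac{5}{2} = - \frac{11}{2} \approx -5.5$)
$\left(-671 - 9 \left(\frac{1}{-17 - 5} + E\right)\right) \left(-1477\right) = \left(-671 - 9 \left(\frac{1}{-17 - 5} - \frac{11}{2}\right)\right) \left(-1477\right) = \left(-671 - 9 \left(\frac{1}{-22} - \frac{11}{2}\right)\right) \left(-1477\right) = \left(-671 - 9 \left(- \frac{1}{22} - \frac{11}{2}\right)\right) \left(-1477\right) = \left(-671 - - \frac{549}{11}\right) \left(-1477\right) = \left(-671 + \frac{549}{11}\right) \left(-1477\right) = \left(- \frac{6832}{11}\right) \left(-1477\right) = \frac{10090864}{11}$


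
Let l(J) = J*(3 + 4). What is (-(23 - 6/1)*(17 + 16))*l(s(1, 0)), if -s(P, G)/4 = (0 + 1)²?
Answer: 15708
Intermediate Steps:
s(P, G) = -4 (s(P, G) = -4*(0 + 1)² = -4*1² = -4*1 = -4)
l(J) = 7*J (l(J) = J*7 = 7*J)
(-(23 - 6/1)*(17 + 16))*l(s(1, 0)) = (-(23 - 6/1)*(17 + 16))*(7*(-4)) = -(23 - 6*1)*33*(-28) = -(23 - 6)*33*(-28) = -17*33*(-28) = -1*561*(-28) = -561*(-28) = 15708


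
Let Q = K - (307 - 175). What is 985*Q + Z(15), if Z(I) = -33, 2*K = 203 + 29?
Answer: -15793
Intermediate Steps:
K = 116 (K = (203 + 29)/2 = (1/2)*232 = 116)
Q = -16 (Q = 116 - (307 - 175) = 116 - 1*132 = 116 - 132 = -16)
985*Q + Z(15) = 985*(-16) - 33 = -15760 - 33 = -15793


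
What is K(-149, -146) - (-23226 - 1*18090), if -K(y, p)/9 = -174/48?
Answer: 330789/8 ≈ 41349.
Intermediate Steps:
K(y, p) = 261/8 (K(y, p) = -(-1566)/48 = -9*(-29/8) = 261/8)
K(-149, -146) - (-23226 - 1*18090) = 261/8 - (-23226 - 1*18090) = 261/8 - (-23226 - 18090) = 261/8 - 1*(-41316) = 261/8 + 41316 = 330789/8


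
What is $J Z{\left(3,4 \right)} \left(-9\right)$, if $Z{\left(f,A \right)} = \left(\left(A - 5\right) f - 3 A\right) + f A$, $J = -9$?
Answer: $-243$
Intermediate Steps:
$Z{\left(f,A \right)} = - 3 A + A f + f \left(-5 + A\right)$ ($Z{\left(f,A \right)} = \left(\left(A - 5\right) f - 3 A\right) + A f = \left(\left(-5 + A\right) f - 3 A\right) + A f = \left(f \left(-5 + A\right) - 3 A\right) + A f = \left(- 3 A + f \left(-5 + A\right)\right) + A f = - 3 A + A f + f \left(-5 + A\right)$)
$J Z{\left(3,4 \right)} \left(-9\right) = - 9 \left(\left(-5\right) 3 - 12 + 2 \cdot 4 \cdot 3\right) \left(-9\right) = - 9 \left(-15 - 12 + 24\right) \left(-9\right) = \left(-9\right) \left(-3\right) \left(-9\right) = 27 \left(-9\right) = -243$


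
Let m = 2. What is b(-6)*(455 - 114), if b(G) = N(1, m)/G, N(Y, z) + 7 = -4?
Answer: 3751/6 ≈ 625.17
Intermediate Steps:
N(Y, z) = -11 (N(Y, z) = -7 - 4 = -11)
b(G) = -11/G
b(-6)*(455 - 114) = (-11/(-6))*(455 - 114) = -11*(-1/6)*341 = (11/6)*341 = 3751/6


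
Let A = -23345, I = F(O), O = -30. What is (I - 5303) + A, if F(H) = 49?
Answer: -28599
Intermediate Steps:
I = 49
(I - 5303) + A = (49 - 5303) - 23345 = -5254 - 23345 = -28599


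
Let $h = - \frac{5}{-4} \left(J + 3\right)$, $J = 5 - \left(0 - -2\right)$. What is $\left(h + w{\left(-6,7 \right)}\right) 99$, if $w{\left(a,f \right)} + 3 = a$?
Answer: $- \frac{297}{2} \approx -148.5$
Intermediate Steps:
$w{\left(a,f \right)} = -3 + a$
$J = 3$ ($J = 5 - \left(0 + 2\right) = 5 - 2 = 3$)
$h = \frac{15}{2}$ ($h = - \frac{5}{-4} \left(3 + 3\right) = \left(-5\right) \left(- \frac{1}{4}\right) 6 = \frac{5}{4} \cdot 6 = \frac{15}{2} \approx 7.5$)
$\left(h + w{\left(-6,7 \right)}\right) 99 = \left(\frac{15}{2} - 9\right) 99 = \left(- \frac{3}{2}\right) 99 = - \frac{297}{2}$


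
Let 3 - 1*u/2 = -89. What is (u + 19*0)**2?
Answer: 33856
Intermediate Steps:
u = 184 (u = 6 - 2*(-89) = 6 + 178 = 184)
(u + 19*0)**2 = (184 + 19*0)**2 = (184 + 0)**2 = 184**2 = 33856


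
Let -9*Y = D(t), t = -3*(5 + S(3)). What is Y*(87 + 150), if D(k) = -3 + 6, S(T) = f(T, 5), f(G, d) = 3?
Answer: -79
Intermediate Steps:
S(T) = 3
t = -24 (t = -3*(5 + 3) = -3*8 = -24)
D(k) = 3
Y = -1/3 (Y = -1/9*3 = -1/3 ≈ -0.33333)
Y*(87 + 150) = -(87 + 150)/3 = -1/3*237 = -79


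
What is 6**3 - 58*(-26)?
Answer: 1724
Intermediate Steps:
6**3 - 58*(-26) = 216 + 1508 = 1724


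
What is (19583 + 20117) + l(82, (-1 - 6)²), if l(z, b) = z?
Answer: 39782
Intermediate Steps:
(19583 + 20117) + l(82, (-1 - 6)²) = (19583 + 20117) + 82 = 39700 + 82 = 39782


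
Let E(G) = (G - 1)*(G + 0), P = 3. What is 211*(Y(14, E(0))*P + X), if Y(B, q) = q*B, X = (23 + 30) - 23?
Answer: 6330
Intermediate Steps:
E(G) = G*(-1 + G) (E(G) = (-1 + G)*G = G*(-1 + G))
X = 30 (X = 53 - 23 = 30)
Y(B, q) = B*q
211*(Y(14, E(0))*P + X) = 211*((14*(0*(-1 + 0)))*3 + 30) = 211*((14*(0*(-1)))*3 + 30) = 211*((14*0)*3 + 30) = 211*(0*3 + 30) = 211*(0 + 30) = 211*30 = 6330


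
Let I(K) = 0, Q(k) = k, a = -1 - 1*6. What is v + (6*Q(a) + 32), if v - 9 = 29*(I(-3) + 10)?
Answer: 289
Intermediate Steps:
a = -7 (a = -1 - 6 = -7)
v = 299 (v = 9 + 29*(0 + 10) = 9 + 29*10 = 9 + 290 = 299)
v + (6*Q(a) + 32) = 299 + (6*(-7) + 32) = 299 + (-42 + 32) = 299 - 10 = 289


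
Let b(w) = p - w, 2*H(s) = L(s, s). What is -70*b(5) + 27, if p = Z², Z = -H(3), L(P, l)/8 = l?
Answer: -9703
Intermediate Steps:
L(P, l) = 8*l
H(s) = 4*s (H(s) = (8*s)/2 = 4*s)
Z = -12 (Z = -4*3 = -1*12 = -12)
p = 144 (p = (-12)² = 144)
b(w) = 144 - w
-70*b(5) + 27 = -70*(144 - 1*5) + 27 = -70*(144 - 5) + 27 = -70*139 + 27 = -9730 + 27 = -9703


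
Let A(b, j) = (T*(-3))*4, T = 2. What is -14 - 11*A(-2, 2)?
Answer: 250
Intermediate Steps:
A(b, j) = -24 (A(b, j) = (2*(-3))*4 = -6*4 = -24)
-14 - 11*A(-2, 2) = -14 - 11*(-24) = -14 + 264 = 250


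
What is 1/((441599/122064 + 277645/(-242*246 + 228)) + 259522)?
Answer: 100540048/26092247366609 ≈ 3.8533e-6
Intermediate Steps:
1/((441599/122064 + 277645/(-242*246 + 228)) + 259522) = 1/((441599*(1/122064) + 277645/(-59532 + 228)) + 259522) = 1/((441599/122064 + 277645/(-59304)) + 259522) = 1/((441599/122064 + 277645*(-1/59304)) + 259522) = 1/((441599/122064 - 277645/59304) + 259522) = 1/(-106970447/100540048 + 259522) = 1/(26092247366609/100540048) = 100540048/26092247366609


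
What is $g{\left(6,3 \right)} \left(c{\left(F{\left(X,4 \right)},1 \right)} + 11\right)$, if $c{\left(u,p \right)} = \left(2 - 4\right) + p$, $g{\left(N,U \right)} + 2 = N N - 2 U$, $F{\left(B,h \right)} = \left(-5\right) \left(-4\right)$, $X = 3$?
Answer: $280$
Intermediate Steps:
$F{\left(B,h \right)} = 20$
$g{\left(N,U \right)} = -2 + N^{2} - 2 U$ ($g{\left(N,U \right)} = -2 + \left(N N - 2 U\right) = -2 + \left(N^{2} - 2 U\right) = -2 + N^{2} - 2 U$)
$c{\left(u,p \right)} = -2 + p$
$g{\left(6,3 \right)} \left(c{\left(F{\left(X,4 \right)},1 \right)} + 11\right) = \left(-2 + 6^{2} - 6\right) \left(\left(-2 + 1\right) + 11\right) = \left(-2 + 36 - 6\right) \left(-1 + 11\right) = 28 \cdot 10 = 280$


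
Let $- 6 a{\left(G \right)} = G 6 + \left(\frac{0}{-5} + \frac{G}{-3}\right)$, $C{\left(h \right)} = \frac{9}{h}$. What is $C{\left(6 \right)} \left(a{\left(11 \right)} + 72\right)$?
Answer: $\frac{1109}{12} \approx 92.417$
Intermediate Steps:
$a{\left(G \right)} = - \frac{17 G}{18}$ ($a{\left(G \right)} = - \frac{G 6 + \left(\frac{0}{-5} + \frac{G}{-3}\right)}{6} = - \frac{6 G + \left(0 \left(- \frac{1}{5}\right) + G \left(- \frac{1}{3}\right)\right)}{6} = - \frac{6 G + \left(0 - \frac{G}{3}\right)}{6} = - \frac{6 G - \frac{G}{3}}{6} = - \frac{\frac{17}{3} G}{6} = - \frac{17 G}{18}$)
$C{\left(6 \right)} \left(a{\left(11 \right)} + 72\right) = \frac{9}{6} \left(\left(- \frac{17}{18}\right) 11 + 72\right) = 9 \cdot \frac{1}{6} \left(- \frac{187}{18} + 72\right) = \frac{3}{2} \cdot \frac{1109}{18} = \frac{1109}{12}$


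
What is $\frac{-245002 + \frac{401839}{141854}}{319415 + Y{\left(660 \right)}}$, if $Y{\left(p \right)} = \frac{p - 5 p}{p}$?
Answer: $- \frac{34754111869}{45309727994} \approx -0.76703$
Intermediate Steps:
$Y{\left(p \right)} = -4$ ($Y{\left(p \right)} = \frac{\left(-4\right) p}{p} = -4$)
$\frac{-245002 + \frac{401839}{141854}}{319415 + Y{\left(660 \right)}} = \frac{-245002 + \frac{401839}{141854}}{319415 - 4} = \frac{-245002 + 401839 \cdot \frac{1}{141854}}{319411} = \left(-245002 + \frac{401839}{141854}\right) \frac{1}{319411} = \left(- \frac{34754111869}{141854}\right) \frac{1}{319411} = - \frac{34754111869}{45309727994}$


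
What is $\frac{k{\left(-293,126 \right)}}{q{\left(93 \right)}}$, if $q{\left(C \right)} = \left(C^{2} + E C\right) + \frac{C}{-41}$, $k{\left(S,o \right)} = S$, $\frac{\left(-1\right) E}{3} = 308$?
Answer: $\frac{12013}{3168696} \approx 0.0037911$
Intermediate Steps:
$E = -924$ ($E = \left(-3\right) 308 = -924$)
$q{\left(C \right)} = C^{2} - \frac{37885 C}{41}$ ($q{\left(C \right)} = \left(C^{2} - 924 C\right) + \frac{C}{-41} = \left(C^{2} - 924 C\right) + C \left(- \frac{1}{41}\right) = \left(C^{2} - 924 C\right) - \frac{C}{41} = C^{2} - \frac{37885 C}{41}$)
$\frac{k{\left(-293,126 \right)}}{q{\left(93 \right)}} = - \frac{293}{\frac{1}{41} \cdot 93 \left(-37885 + 41 \cdot 93\right)} = - \frac{293}{\frac{1}{41} \cdot 93 \left(-37885 + 3813\right)} = - \frac{293}{\frac{1}{41} \cdot 93 \left(-34072\right)} = - \frac{293}{- \frac{3168696}{41}} = \left(-293\right) \left(- \frac{41}{3168696}\right) = \frac{12013}{3168696}$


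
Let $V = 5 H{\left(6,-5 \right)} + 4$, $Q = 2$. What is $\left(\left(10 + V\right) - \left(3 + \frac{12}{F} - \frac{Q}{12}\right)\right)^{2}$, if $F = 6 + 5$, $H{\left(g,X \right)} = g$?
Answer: $\frac{6996025}{4356} \approx 1606.1$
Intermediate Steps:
$F = 11$
$V = 34$ ($V = 5 \cdot 6 + 4 = 30 + 4 = 34$)
$\left(\left(10 + V\right) - \left(3 + \frac{12}{F} - \frac{Q}{12}\right)\right)^{2} = \left(\left(10 + 34\right) + \left(\left(- \frac{12}{11} + \frac{2}{12}\right) - 3\right)\right)^{2} = \left(44 + \left(\left(\left(-12\right) \frac{1}{11} + 2 \cdot \frac{1}{12}\right) - 3\right)\right)^{2} = \left(44 + \left(\left(- \frac{12}{11} + \frac{1}{6}\right) - 3\right)\right)^{2} = \left(44 - \frac{259}{66}\right)^{2} = \left(\frac{2645}{66}\right)^{2} = \frac{6996025}{4356}$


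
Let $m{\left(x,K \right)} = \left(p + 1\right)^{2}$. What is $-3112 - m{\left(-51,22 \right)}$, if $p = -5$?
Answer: $-3128$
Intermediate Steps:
$m{\left(x,K \right)} = 16$ ($m{\left(x,K \right)} = \left(-5 + 1\right)^{2} = \left(-4\right)^{2} = 16$)
$-3112 - m{\left(-51,22 \right)} = -3112 - 16 = -3128$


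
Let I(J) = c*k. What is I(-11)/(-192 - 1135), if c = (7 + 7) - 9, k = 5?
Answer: -25/1327 ≈ -0.018839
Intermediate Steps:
c = 5 (c = 14 - 9 = 5)
I(J) = 25 (I(J) = 5*5 = 25)
I(-11)/(-192 - 1135) = 25/(-192 - 1135) = 25/(-1327) = 25*(-1/1327) = -25/1327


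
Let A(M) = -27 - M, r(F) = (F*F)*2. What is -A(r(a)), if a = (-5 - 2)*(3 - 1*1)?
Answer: 419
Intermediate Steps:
a = -14 (a = -7*(3 - 1) = -7*2 = -14)
r(F) = 2*F**2 (r(F) = F**2*2 = 2*F**2)
-A(r(a)) = -(-27 - 2*(-14)**2) = -(-27 - 2*196) = -(-27 - 1*392) = -(-27 - 392) = -1*(-419) = 419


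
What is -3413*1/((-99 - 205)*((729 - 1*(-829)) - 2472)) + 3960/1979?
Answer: 1093555433/549877024 ≈ 1.9887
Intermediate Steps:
-3413*1/((-99 - 205)*((729 - 1*(-829)) - 2472)) + 3960/1979 = -3413*(-1/(304*((729 + 829) - 2472))) + 3960*(1/1979) = -3413*(-1/(304*(1558 - 2472))) + 3960/1979 = -3413/((-914*(-304))) + 3960/1979 = -3413/277856 + 3960/1979 = 1093555433/549877024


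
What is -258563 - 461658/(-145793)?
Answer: -37696213801/145793 ≈ -2.5856e+5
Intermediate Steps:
-258563 - 461658/(-145793) = -258563 - 461658*(-1)/145793 = -258563 - 1*(-461658/145793) = -258563 + 461658/145793 = -37696213801/145793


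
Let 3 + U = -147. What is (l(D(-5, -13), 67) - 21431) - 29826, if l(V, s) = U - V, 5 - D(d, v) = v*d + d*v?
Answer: -51282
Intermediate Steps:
U = -150 (U = -3 - 147 = -150)
D(d, v) = 5 - 2*d*v (D(d, v) = 5 - (v*d + d*v) = 5 - (d*v + d*v) = 5 - 2*d*v)
l(V, s) = -150 - V
(l(D(-5, -13), 67) - 21431) - 29826 = ((-150 - (5 - 2*(-5)*(-13))) - 21431) - 29826 = ((-150 - (5 - 130)) - 21431) - 29826 = ((-150 - 1*(-125)) - 21431) - 29826 = ((-150 + 125) - 21431) - 29826 = (-25 - 21431) - 29826 = -21456 - 29826 = -51282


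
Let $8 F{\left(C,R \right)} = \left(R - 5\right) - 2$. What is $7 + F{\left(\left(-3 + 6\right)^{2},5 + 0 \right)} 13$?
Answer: $\frac{15}{4} \approx 3.75$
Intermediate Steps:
$F{\left(C,R \right)} = - \frac{7}{8} + \frac{R}{8}$ ($F{\left(C,R \right)} = \frac{\left(R - 5\right) - 2}{8} = \frac{\left(-5 + R\right) - 2}{8} = \frac{-7 + R}{8} = - \frac{7}{8} + \frac{R}{8}$)
$7 + F{\left(\left(-3 + 6\right)^{2},5 + 0 \right)} 13 = 7 + \left(- \frac{7}{8} + \frac{5 + 0}{8}\right) 13 = 7 + \left(- \frac{7}{8} + \frac{1}{8} \cdot 5\right) 13 = 7 + \left(- \frac{7}{8} + \frac{5}{8}\right) 13 = 7 - \frac{13}{4} = \frac{15}{4}$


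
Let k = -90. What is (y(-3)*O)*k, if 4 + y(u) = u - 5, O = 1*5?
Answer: 5400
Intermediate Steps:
O = 5
y(u) = -9 + u (y(u) = -4 + (u - 5) = -4 + (-5 + u) = -9 + u)
(y(-3)*O)*k = ((-9 - 3)*5)*(-90) = -12*5*(-90) = -60*(-90) = 5400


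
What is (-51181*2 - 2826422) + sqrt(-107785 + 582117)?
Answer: -2928784 + 2*sqrt(118583) ≈ -2.9281e+6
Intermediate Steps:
(-51181*2 - 2826422) + sqrt(-107785 + 582117) = (-102362 - 2826422) + sqrt(474332) = -2928784 + 2*sqrt(118583)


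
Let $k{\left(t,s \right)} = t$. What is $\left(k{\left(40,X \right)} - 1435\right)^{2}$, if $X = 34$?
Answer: $1946025$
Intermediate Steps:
$\left(k{\left(40,X \right)} - 1435\right)^{2} = \left(40 - 1435\right)^{2} = \left(-1395\right)^{2} = 1946025$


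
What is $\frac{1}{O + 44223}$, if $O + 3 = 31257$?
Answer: $\frac{1}{75477} \approx 1.3249 \cdot 10^{-5}$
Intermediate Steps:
$O = 31254$ ($O = -3 + 31257 = 31254$)
$\frac{1}{O + 44223} = \frac{1}{31254 + 44223} = \frac{1}{75477}$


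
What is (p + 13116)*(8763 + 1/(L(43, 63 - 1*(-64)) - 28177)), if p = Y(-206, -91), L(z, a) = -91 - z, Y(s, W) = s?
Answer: 3202832759720/28311 ≈ 1.1313e+8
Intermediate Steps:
p = -206
(p + 13116)*(8763 + 1/(L(43, 63 - 1*(-64)) - 28177)) = (-206 + 13116)*(8763 + 1/((-91 - 1*43) - 28177)) = 12910*(8763 + 1/((-91 - 43) - 28177)) = 12910*(8763 + 1/(-134 - 28177)) = 12910*(8763 + 1/(-28311)) = 12910*(8763 - 1/28311) = 12910*(248089292/28311) = 3202832759720/28311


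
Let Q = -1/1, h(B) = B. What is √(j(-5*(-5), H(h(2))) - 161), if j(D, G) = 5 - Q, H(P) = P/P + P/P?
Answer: I*√155 ≈ 12.45*I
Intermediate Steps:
H(P) = 2 (H(P) = 1 + 1 = 2)
Q = -1 (Q = -1*1 = -1)
j(D, G) = 6 (j(D, G) = 5 - 1*(-1) = 5 + 1 = 6)
√(j(-5*(-5), H(h(2))) - 161) = √(6 - 161) = √(-155) = I*√155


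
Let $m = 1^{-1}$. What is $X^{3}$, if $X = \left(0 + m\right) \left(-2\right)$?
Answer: $-8$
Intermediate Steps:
$m = 1$
$X = -2$ ($X = \left(0 + 1\right) \left(-2\right) = 1 \left(-2\right) = -2$)
$X^{3} = \left(-2\right)^{3} = -8$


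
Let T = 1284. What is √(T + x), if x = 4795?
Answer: √6079 ≈ 77.968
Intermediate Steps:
√(T + x) = √(1284 + 4795) = √6079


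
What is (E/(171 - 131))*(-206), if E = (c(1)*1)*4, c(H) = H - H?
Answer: 0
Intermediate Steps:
c(H) = 0
E = 0 (E = (0*1)*4 = 0*4 = 0)
(E/(171 - 131))*(-206) = (0/(171 - 131))*(-206) = (0/40)*(-206) = (0*(1/40))*(-206) = 0*(-206) = 0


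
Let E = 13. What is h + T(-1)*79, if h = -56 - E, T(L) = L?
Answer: -148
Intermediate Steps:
h = -69 (h = -56 - 1*13 = -56 - 13 = -69)
h + T(-1)*79 = -69 - 1*79 = -69 - 79 = -148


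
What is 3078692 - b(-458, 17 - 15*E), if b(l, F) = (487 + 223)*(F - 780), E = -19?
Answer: 3418072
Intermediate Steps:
b(l, F) = -553800 + 710*F (b(l, F) = 710*(-780 + F) = -553800 + 710*F)
3078692 - b(-458, 17 - 15*E) = 3078692 - (-553800 + 710*(17 - 15*(-19))) = 3078692 - (-553800 + 710*(17 + 285)) = 3078692 - (-553800 + 710*302) = 3078692 - (-553800 + 214420) = 3078692 - 1*(-339380) = 3078692 + 339380 = 3418072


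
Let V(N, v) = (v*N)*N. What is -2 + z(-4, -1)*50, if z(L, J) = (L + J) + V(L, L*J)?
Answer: 2948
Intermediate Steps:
V(N, v) = v*N² (V(N, v) = (N*v)*N = v*N²)
z(L, J) = J + L + J*L³ (z(L, J) = (L + J) + (L*J)*L² = (J + L) + (J*L)*L² = (J + L) + J*L³ = J + L + J*L³)
-2 + z(-4, -1)*50 = -2 + (-1 - 4 - 1*(-4)³)*50 = -2 + (-1 - 4 - 1*(-64))*50 = -2 + (-1 - 4 + 64)*50 = -2 + 59*50 = -2 + 2950 = 2948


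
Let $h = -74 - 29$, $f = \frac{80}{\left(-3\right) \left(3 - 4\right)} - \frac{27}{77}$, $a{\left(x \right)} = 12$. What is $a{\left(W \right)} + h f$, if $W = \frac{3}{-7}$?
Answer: $- \frac{623365}{231} \approx -2698.6$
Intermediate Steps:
$W = - \frac{3}{7}$ ($W = 3 \left(- \frac{1}{7}\right) = - \frac{3}{7} \approx -0.42857$)
$f = \frac{6079}{231}$ ($f = \frac{80}{\left(-3\right) \left(-1\right)} - \frac{27}{77} = \frac{80}{3} - \frac{27}{77} = \frac{6079}{231} \approx 26.316$)
$h = -103$ ($h = -74 - 29 = -103$)
$a{\left(W \right)} + h f = 12 - \frac{626137}{231} = - \frac{623365}{231}$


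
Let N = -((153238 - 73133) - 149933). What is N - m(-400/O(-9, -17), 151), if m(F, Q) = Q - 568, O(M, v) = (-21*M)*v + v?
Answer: 70245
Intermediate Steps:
O(M, v) = v - 21*M*v (O(M, v) = -21*M*v + v = v - 21*M*v)
m(F, Q) = -568 + Q
N = 69828 (N = -(80105 - 149933) = -1*(-69828) = 69828)
N - m(-400/O(-9, -17), 151) = 69828 - (-568 + 151) = 69828 - 1*(-417) = 69828 + 417 = 70245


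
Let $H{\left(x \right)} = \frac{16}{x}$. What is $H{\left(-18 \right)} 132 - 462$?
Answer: $- \frac{1738}{3} \approx -579.33$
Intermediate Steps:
$H{\left(-18 \right)} 132 - 462 = \frac{16}{-18} \cdot 132 - 462 = 16 \left(- \frac{1}{18}\right) 132 - 462 = \left(- \frac{8}{9}\right) 132 - 462 = - \frac{352}{3} - 462 = - \frac{1738}{3}$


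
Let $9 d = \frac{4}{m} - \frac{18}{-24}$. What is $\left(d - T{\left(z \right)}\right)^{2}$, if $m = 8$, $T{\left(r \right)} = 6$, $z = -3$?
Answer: $\frac{44521}{1296} \approx 34.353$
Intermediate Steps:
$d = \frac{5}{36}$ ($d = \frac{\frac{4}{8} - \frac{18}{-24}}{9} = \frac{4 \cdot \frac{1}{8} - - \frac{3}{4}}{9} = \frac{\frac{1}{2} + \frac{3}{4}}{9} = \frac{1}{9} \cdot \frac{5}{4} = \frac{5}{36} \approx 0.13889$)
$\left(d - T{\left(z \right)}\right)^{2} = \left(\frac{5}{36} - 6\right)^{2} = \left(- \frac{211}{36}\right)^{2} = \frac{44521}{1296}$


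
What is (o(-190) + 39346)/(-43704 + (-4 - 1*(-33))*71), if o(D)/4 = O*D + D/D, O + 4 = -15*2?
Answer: -13038/8329 ≈ -1.5654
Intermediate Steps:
O = -34 (O = -4 - 15*2 = -4 - 30 = -34)
o(D) = 4 - 136*D (o(D) = 4*(-34*D + D/D) = 4*(-34*D + 1) = 4*(1 - 34*D) = 4 - 136*D)
(o(-190) + 39346)/(-43704 + (-4 - 1*(-33))*71) = ((4 - 136*(-190)) + 39346)/(-43704 + (-4 - 1*(-33))*71) = ((4 + 25840) + 39346)/(-43704 + (-4 + 33)*71) = (25844 + 39346)/(-43704 + 29*71) = 65190/(-43704 + 2059) = 65190/(-41645) = 65190*(-1/41645) = -13038/8329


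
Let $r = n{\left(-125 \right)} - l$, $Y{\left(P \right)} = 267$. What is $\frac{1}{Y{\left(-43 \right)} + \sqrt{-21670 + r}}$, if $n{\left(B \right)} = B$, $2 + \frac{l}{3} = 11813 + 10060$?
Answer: $\frac{89}{52899} - \frac{4 i \sqrt{607}}{52899} \approx 0.0016825 - 0.001863 i$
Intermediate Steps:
$l = 65613$ ($l = -6 + 3 \left(11813 + 10060\right) = -6 + 3 \cdot 21873 = -6 + 65619 = 65613$)
$r = -65738$ ($r = -125 - 65613 = -65738$)
$\frac{1}{Y{\left(-43 \right)} + \sqrt{-21670 + r}} = \frac{1}{267 + \sqrt{-21670 - 65738}} = \frac{1}{267 + \sqrt{-87408}} = \frac{1}{267 + 12 i \sqrt{607}}$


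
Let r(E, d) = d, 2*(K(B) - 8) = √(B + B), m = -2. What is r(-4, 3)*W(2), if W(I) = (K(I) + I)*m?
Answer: -66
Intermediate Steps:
K(B) = 8 + √2*√B/2 (K(B) = 8 + √(B + B)/2 = 8 + √(2*B)/2 = 8 + (√2*√B)/2 = 8 + √2*√B/2)
W(I) = -16 - 2*I - √2*√I (W(I) = ((8 + √2*√I/2) + I)*(-2) = (8 + I + √2*√I/2)*(-2) = -16 - 2*I - √2*√I)
r(-4, 3)*W(2) = 3*(-16 - 2*2 - √2*√2) = 3*(-16 - 4 - 2) = 3*(-22) = -66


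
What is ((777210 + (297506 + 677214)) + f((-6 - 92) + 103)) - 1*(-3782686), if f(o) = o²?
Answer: 5534641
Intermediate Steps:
((777210 + (297506 + 677214)) + f((-6 - 92) + 103)) - 1*(-3782686) = ((777210 + (297506 + 677214)) + ((-6 - 92) + 103)²) - 1*(-3782686) = ((777210 + 974720) + (-98 + 103)²) + 3782686 = (1751930 + 5²) + 3782686 = (1751930 + 25) + 3782686 = 1751955 + 3782686 = 5534641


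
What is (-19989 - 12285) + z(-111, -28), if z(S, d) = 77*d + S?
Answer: -34541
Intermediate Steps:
z(S, d) = S + 77*d
(-19989 - 12285) + z(-111, -28) = (-19989 - 12285) + (-111 + 77*(-28)) = -32274 + (-111 - 2156) = -32274 - 2267 = -34541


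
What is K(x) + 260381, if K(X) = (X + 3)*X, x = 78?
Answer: 266699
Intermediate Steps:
K(X) = X*(3 + X) (K(X) = (3 + X)*X = X*(3 + X))
K(x) + 260381 = 78*(3 + 78) + 260381 = 78*81 + 260381 = 6318 + 260381 = 266699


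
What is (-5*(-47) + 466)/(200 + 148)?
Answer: 701/348 ≈ 2.0144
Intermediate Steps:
(-5*(-47) + 466)/(200 + 148) = (235 + 466)/348 = 701*(1/348) = 701/348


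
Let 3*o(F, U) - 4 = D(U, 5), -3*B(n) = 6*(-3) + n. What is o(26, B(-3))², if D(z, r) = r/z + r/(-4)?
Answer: 9409/7056 ≈ 1.3335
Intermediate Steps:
D(z, r) = -r/4 + r/z (D(z, r) = r/z + r*(-¼) = r/z - r/4 = -r/4 + r/z)
B(n) = 6 - n/3 (B(n) = -(6*(-3) + n)/3 = -(-18 + n)/3 = 6 - n/3)
o(F, U) = 11/12 + 5/(3*U) (o(F, U) = 4/3 + (-¼*5 + 5/U)/3 = 4/3 + (-5/4 + 5/U)/3 = 4/3 + (-5/12 + 5/(3*U)) = 11/12 + 5/(3*U))
o(26, B(-3))² = ((20 + 11*(6 - ⅓*(-3)))/(12*(6 - ⅓*(-3))))² = ((20 + 11*(6 + 1))/(12*(6 + 1)))² = ((1/12)*(20 + 11*7)/7)² = ((1/12)*(⅐)*(20 + 77))² = ((1/12)*(⅐)*97)² = (97/84)² = 9409/7056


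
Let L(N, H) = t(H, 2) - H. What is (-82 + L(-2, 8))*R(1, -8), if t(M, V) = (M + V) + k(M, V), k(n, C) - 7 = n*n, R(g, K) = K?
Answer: 72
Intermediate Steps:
k(n, C) = 7 + n² (k(n, C) = 7 + n*n = 7 + n²)
t(M, V) = 7 + M + V + M² (t(M, V) = (M + V) + (7 + M²) = 7 + M + V + M²)
L(N, H) = 9 + H² (L(N, H) = (7 + H + 2 + H²) - H = (9 + H + H²) - H = 9 + H²)
(-82 + L(-2, 8))*R(1, -8) = (-82 + (9 + 8²))*(-8) = (-82 + (9 + 64))*(-8) = (-82 + 73)*(-8) = -9*(-8) = 72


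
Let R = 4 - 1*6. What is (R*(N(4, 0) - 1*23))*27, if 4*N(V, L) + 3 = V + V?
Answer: 2349/2 ≈ 1174.5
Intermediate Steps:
R = -2 (R = 4 - 6 = -2)
N(V, L) = -3/4 + V/2 (N(V, L) = -3/4 + (V + V)/4 = -3/4 + (2*V)/4 = -3/4 + V/2)
(R*(N(4, 0) - 1*23))*27 = -2*((-3/4 + (1/2)*4) - 1*23)*27 = -2*((-3/4 + 2) - 23)*27 = -2*(5/4 - 23)*27 = -2*(-87/4)*27 = (87/2)*27 = 2349/2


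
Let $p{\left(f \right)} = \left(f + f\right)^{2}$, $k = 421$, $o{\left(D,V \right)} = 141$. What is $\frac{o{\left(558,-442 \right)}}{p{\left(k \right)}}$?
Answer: $\frac{141}{708964} \approx 0.00019888$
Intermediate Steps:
$p{\left(f \right)} = 4 f^{2}$ ($p{\left(f \right)} = \left(2 f\right)^{2} = 4 f^{2}$)
$\frac{o{\left(558,-442 \right)}}{p{\left(k \right)}} = \frac{141}{4 \cdot 421^{2}} = \frac{141}{4 \cdot 177241} = \frac{141}{708964}$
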